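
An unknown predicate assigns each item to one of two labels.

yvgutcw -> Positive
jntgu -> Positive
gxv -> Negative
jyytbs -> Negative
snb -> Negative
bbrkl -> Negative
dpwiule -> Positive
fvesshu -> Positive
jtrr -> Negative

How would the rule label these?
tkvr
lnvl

A rule that fits every label: contains 'u' — true of each 'Positive' example, false of each 'Negative' one.
Negative: tkvr, since no 'u'.
Negative: lnvl, since no 'u'.

Negative, Negative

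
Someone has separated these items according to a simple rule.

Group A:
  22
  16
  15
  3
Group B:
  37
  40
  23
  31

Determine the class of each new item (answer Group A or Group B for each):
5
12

One predicate separates the groups cleanly: at most 22.
5: Group A (5 ≤ 22). 12: Group A (12 ≤ 22).

Group A, Group A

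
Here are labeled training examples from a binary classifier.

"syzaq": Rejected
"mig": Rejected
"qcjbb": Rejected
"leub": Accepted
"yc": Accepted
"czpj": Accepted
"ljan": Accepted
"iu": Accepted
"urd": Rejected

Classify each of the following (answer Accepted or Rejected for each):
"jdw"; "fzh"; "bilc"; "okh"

Rejected, Rejected, Accepted, Rejected

The common property of the 'Accepted' items is: even length. No 'Rejected' item has it.
"jdw": Rejected (length 3). "fzh": Rejected (length 3). "bilc": Accepted (length 4). "okh": Rejected (length 3).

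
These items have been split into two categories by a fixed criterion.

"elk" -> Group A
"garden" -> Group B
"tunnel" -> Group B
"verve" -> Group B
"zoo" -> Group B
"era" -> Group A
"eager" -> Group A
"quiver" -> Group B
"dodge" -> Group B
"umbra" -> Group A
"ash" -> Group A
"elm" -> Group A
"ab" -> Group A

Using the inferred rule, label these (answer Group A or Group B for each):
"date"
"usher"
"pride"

Group B, Group A, Group B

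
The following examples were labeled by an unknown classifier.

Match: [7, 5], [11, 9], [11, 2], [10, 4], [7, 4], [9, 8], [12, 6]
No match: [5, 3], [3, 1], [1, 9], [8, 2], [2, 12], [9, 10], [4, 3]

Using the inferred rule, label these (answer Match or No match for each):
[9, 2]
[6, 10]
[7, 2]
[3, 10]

The classifier is using: first > second AND sum ≥ 11.
[9, 2] — 9 > 2, 9+2 = 11, hence Match. [6, 10] — 6 < 10, 6+10 = 16, hence No match. [7, 2] — 7 > 2, 7+2 = 9, hence No match. [3, 10] — 3 < 10, 3+10 = 13, hence No match.

Match, No match, No match, No match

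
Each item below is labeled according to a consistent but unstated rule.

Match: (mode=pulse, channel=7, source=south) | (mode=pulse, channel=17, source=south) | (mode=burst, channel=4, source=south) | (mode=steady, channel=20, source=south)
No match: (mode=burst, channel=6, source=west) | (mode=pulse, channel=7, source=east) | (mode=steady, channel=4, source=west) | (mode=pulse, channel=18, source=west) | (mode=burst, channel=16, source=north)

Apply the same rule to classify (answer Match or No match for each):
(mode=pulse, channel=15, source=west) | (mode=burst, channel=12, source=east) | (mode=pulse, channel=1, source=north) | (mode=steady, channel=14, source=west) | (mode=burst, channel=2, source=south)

No match, No match, No match, No match, Match

One predicate separates the groups cleanly: source is south.
(mode=pulse, channel=15, source=west): source is west, does not satisfy this → No match.
(mode=burst, channel=12, source=east): source is east, does not satisfy this → No match.
(mode=pulse, channel=1, source=north): source is north, does not satisfy this → No match.
(mode=steady, channel=14, source=west): source is west, does not satisfy this → No match.
(mode=burst, channel=2, source=south): source is south, passes → Match.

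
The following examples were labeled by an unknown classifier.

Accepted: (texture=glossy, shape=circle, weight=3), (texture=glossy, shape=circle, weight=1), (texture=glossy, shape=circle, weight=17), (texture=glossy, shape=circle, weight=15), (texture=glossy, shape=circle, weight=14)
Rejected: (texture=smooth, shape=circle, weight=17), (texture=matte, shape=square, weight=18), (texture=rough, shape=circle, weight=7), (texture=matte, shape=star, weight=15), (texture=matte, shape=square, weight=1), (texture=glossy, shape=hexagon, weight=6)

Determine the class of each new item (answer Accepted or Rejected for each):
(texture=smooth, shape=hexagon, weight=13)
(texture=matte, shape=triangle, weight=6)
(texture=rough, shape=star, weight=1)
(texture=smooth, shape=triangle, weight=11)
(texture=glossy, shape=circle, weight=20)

A rule that fits every label: texture is glossy AND shape is circle — true of each 'Accepted' example, false of each 'Rejected' one.
(texture=smooth, shape=hexagon, weight=13) — texture is smooth, shape is hexagon, hence Rejected. (texture=matte, shape=triangle, weight=6) — texture is matte, shape is triangle, hence Rejected. (texture=rough, shape=star, weight=1) — texture is rough, shape is star, hence Rejected. (texture=smooth, shape=triangle, weight=11) — texture is smooth, shape is triangle, hence Rejected. (texture=glossy, shape=circle, weight=20) — texture is glossy, shape is circle, hence Accepted.

Rejected, Rejected, Rejected, Rejected, Accepted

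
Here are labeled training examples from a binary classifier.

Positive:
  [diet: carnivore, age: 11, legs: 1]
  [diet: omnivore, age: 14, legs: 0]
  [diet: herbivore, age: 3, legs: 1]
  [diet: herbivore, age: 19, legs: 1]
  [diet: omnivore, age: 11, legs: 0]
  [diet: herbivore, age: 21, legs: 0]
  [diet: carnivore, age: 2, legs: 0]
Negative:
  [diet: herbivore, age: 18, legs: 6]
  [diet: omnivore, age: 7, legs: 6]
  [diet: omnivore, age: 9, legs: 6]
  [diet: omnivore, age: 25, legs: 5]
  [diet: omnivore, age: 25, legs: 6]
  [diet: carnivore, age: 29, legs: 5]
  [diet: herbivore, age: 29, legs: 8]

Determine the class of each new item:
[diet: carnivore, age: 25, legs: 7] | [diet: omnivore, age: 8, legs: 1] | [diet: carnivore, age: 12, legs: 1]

'Positive' ⟺ legs ≤ 1.
[diet: carnivore, age: 25, legs: 7] → legs = 7 → Negative.
[diet: omnivore, age: 8, legs: 1] → legs = 1 → Positive.
[diet: carnivore, age: 12, legs: 1] → legs = 1 → Positive.

Negative, Positive, Positive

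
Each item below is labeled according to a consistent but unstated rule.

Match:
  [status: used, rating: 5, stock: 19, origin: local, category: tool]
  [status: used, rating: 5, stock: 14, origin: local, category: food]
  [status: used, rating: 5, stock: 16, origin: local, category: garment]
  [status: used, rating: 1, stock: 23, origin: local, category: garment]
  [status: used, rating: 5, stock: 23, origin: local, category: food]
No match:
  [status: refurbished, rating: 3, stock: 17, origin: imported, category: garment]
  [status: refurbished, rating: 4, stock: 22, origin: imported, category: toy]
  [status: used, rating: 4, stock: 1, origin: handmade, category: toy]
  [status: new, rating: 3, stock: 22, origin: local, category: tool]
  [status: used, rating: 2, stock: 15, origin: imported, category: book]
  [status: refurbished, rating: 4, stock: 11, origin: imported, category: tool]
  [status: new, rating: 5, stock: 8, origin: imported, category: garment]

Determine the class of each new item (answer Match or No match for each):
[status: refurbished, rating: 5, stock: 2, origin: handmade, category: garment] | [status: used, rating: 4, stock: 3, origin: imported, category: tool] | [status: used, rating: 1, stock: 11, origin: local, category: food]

No match, No match, Match

Rule: status is used AND origin is local. This holds for each 'Match' example and fails for each 'No match' one.
[status: refurbished, rating: 5, stock: 2, origin: handmade, category: garment] → status is refurbished, origin is handmade → No match. [status: used, rating: 4, stock: 3, origin: imported, category: tool] → status is used, origin is imported → No match. [status: used, rating: 1, stock: 11, origin: local, category: food] → status is used, origin is local → Match.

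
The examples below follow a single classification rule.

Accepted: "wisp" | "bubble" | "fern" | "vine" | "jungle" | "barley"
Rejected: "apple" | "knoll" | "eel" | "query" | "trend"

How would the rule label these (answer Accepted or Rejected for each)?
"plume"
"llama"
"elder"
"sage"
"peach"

Comparing the two groups points to one rule — even length.
Rejected: "plume", since length 5. Rejected: "llama", since length 5. Rejected: "elder", since length 5. Accepted: "sage", since length 4. Rejected: "peach", since length 5.

Rejected, Rejected, Rejected, Accepted, Rejected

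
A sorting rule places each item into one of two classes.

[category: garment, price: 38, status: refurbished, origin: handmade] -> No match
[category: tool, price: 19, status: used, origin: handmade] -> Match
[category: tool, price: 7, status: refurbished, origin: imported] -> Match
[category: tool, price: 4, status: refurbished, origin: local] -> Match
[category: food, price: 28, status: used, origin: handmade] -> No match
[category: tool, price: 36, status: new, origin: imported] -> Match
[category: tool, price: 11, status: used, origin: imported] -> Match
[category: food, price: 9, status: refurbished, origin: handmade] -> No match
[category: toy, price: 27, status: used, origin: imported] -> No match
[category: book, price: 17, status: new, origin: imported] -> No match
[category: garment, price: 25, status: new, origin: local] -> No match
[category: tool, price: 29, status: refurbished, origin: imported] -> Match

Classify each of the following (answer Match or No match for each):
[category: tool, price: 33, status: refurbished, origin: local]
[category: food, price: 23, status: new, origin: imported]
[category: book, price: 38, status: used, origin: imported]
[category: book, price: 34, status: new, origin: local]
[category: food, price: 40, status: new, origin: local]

Match, No match, No match, No match, No match

All 'Match' examples share one property — category is tool — and every 'No match' example lacks it.
[category: tool, price: 33, status: refurbished, origin: local]: category is tool, qualifies → Match.
[category: food, price: 23, status: new, origin: imported]: category is food, does not satisfy this → No match.
[category: book, price: 38, status: used, origin: imported]: category is book, does not satisfy this → No match.
[category: book, price: 34, status: new, origin: local]: category is book, does not satisfy this → No match.
[category: food, price: 40, status: new, origin: local]: category is food, does not satisfy this → No match.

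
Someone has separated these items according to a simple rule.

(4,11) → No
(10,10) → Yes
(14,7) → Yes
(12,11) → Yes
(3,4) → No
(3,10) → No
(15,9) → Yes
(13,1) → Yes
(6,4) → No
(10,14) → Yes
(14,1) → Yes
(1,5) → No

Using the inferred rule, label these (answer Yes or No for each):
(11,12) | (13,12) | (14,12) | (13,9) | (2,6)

Yes, Yes, Yes, Yes, No

All 'Yes' examples share one property — first ≥ 7 — and every 'No' example lacks it.
(11,12) → first 11 → Yes. (13,12) → first 13 → Yes. (14,12) → first 14 → Yes. (13,9) → first 13 → Yes. (2,6) → first 2 → No.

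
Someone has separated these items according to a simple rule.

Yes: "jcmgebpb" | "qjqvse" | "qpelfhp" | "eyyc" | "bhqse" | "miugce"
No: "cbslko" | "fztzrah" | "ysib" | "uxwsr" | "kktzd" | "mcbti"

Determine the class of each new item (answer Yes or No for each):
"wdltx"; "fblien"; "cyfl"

No, Yes, No

The pattern is that an item is 'Yes' exactly when: contains 'e'.
"wdltx": no 'e' — does not satisfy this, so No.
"fblien": has 'e' — qualifies, so Yes.
"cyfl": no 'e' — does not satisfy this, so No.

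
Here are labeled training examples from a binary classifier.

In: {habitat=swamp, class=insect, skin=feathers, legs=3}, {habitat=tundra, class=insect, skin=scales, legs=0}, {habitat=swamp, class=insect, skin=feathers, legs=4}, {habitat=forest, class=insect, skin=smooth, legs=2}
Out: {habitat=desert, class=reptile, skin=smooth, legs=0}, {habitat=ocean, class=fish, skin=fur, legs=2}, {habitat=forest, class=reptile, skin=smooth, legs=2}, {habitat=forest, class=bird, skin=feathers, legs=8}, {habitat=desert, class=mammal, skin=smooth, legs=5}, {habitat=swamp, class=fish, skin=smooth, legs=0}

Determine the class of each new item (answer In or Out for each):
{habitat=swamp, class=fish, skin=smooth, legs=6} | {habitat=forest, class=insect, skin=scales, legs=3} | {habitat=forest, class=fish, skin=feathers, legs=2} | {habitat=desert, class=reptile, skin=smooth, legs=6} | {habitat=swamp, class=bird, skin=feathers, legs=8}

The common property of the 'In' items is: class is insect. No 'Out' item has it.

Out, In, Out, Out, Out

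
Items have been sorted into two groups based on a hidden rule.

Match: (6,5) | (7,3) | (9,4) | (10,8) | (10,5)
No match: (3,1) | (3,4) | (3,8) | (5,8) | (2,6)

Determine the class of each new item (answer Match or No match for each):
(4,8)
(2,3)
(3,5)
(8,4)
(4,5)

The simplest hypothesis consistent with all the labels is: first ≥ 6.
(4,8): first 4 — fails this test, so No match. (2,3): first 2 — fails this test, so No match. (3,5): first 3 — fails this test, so No match. (8,4): first 8 — matches, so Match. (4,5): first 4 — fails this test, so No match.

No match, No match, No match, Match, No match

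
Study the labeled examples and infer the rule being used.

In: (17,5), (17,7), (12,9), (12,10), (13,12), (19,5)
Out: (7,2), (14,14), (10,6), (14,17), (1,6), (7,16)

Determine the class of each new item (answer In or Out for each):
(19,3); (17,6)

In, In

All 'In' examples share one property — first > second AND sum ≥ 21 — and every 'Out' example lacks it.
(19,3): In (19 > 3, 19+3 = 22).
(17,6): In (17 > 6, 17+6 = 23).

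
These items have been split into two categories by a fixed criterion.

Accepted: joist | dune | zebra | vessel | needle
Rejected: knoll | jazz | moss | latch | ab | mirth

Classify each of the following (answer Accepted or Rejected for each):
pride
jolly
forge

The simplest hypothesis consistent with all the labels is: has ≥ 2 vowels.
pride: 2 vowels — passes, so Accepted.
jolly: 1 vowel — doesn't match, so Rejected.
forge: 2 vowels — passes, so Accepted.

Accepted, Rejected, Accepted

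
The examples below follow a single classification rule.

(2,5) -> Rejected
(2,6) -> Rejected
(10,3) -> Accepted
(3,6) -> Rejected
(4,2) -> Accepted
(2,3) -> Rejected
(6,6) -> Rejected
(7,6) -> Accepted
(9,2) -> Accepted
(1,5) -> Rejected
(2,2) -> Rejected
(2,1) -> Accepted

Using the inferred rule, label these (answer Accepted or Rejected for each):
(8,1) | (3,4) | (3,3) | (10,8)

A rule that fits every label: first > second — true of each 'Accepted' example, false of each 'Rejected' one.
(8,1) → 8 > 1 → Accepted.
(3,4) → 3 < 4 → Rejected.
(3,3) → 3 = 3 → Rejected.
(10,8) → 10 > 8 → Accepted.

Accepted, Rejected, Rejected, Accepted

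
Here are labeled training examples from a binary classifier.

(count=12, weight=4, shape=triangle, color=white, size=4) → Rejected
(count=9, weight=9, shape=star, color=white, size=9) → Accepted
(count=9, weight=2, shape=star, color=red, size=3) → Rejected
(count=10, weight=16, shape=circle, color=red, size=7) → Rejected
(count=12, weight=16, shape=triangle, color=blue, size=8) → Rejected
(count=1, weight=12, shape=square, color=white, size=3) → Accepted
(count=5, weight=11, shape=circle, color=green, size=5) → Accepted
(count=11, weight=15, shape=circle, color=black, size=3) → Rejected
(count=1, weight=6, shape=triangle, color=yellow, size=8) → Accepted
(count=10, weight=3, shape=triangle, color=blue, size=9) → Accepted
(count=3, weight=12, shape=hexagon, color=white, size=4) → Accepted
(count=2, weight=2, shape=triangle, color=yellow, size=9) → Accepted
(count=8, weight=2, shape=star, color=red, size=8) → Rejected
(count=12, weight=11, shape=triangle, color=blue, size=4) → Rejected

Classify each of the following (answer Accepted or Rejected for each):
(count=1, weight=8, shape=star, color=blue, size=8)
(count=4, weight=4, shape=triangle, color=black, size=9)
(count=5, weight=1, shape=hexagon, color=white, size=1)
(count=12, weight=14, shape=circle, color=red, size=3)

Accepted, Accepted, Accepted, Rejected

One predicate separates the groups cleanly: count ≤ 5 OR size = 9.
(count=1, weight=8, shape=star, color=blue, size=8) → count = 1, size = 8 → Accepted. (count=4, weight=4, shape=triangle, color=black, size=9) → count = 4, size = 9 → Accepted. (count=5, weight=1, shape=hexagon, color=white, size=1) → count = 5, size = 1 → Accepted. (count=12, weight=14, shape=circle, color=red, size=3) → count = 12, size = 3 → Rejected.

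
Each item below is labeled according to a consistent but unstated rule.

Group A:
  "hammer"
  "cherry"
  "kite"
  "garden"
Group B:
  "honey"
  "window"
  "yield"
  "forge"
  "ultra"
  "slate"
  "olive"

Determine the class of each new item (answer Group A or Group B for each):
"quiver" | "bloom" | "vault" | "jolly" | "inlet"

The classifier is using: even length AND contains 'e'.

Group A, Group B, Group B, Group B, Group B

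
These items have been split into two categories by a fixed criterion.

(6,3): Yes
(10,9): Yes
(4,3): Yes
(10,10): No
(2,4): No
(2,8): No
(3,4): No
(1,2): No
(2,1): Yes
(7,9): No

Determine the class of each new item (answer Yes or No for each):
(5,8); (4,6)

No, No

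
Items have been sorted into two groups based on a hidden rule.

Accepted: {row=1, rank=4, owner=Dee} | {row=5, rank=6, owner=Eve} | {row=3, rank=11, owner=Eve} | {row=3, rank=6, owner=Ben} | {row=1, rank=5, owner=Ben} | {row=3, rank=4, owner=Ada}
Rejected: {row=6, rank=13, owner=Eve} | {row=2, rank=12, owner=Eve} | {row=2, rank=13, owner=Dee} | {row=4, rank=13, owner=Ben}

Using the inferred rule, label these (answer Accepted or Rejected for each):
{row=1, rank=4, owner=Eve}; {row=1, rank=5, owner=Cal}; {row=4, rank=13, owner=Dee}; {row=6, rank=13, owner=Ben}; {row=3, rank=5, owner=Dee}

Accepted, Accepted, Rejected, Rejected, Accepted

A rule that fits every label: rank ≤ 11 — true of each 'Accepted' example, false of each 'Rejected' one.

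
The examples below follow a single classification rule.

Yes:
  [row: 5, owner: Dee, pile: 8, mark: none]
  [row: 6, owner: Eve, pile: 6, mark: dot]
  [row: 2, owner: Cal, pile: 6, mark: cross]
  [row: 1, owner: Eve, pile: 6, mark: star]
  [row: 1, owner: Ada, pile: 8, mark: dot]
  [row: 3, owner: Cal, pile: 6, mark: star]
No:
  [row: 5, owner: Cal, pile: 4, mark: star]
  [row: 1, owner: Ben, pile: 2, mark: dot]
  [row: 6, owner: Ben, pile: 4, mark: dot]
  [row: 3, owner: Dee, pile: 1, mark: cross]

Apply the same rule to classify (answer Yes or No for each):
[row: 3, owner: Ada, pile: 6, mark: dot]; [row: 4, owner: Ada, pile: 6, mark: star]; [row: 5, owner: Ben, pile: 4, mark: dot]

Yes, Yes, No

All 'Yes' examples share one property — pile ≥ 6 — and every 'No' example lacks it.
Yes: [row: 3, owner: Ada, pile: 6, mark: dot], since pile = 6.
Yes: [row: 4, owner: Ada, pile: 6, mark: star], since pile = 6.
No: [row: 5, owner: Ben, pile: 4, mark: dot], since pile = 4.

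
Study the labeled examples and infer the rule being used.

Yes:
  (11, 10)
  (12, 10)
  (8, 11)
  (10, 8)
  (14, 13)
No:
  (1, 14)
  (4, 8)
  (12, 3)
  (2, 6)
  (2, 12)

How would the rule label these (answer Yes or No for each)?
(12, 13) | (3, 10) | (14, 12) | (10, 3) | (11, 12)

Yes, No, Yes, No, Yes

The classifier is using: sum ≥ 18.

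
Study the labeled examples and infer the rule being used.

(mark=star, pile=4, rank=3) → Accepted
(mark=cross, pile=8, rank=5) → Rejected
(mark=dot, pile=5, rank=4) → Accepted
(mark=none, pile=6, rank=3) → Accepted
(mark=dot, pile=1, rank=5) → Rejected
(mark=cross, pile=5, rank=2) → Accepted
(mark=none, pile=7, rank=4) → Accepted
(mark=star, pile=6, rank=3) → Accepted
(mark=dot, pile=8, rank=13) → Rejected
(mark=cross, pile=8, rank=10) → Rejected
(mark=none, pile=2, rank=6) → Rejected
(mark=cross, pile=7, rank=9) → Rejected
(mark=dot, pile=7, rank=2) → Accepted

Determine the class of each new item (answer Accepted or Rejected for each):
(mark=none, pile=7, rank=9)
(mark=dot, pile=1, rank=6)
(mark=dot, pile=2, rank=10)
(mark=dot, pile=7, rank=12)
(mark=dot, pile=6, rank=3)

Rejected, Rejected, Rejected, Rejected, Accepted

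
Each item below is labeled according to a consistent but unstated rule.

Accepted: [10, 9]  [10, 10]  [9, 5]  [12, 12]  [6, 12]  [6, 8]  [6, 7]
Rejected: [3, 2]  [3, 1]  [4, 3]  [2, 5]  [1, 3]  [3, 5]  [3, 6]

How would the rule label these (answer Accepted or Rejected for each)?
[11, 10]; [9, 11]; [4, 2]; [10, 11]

The rule appears to be: sum ≥ 13.
[11, 10]: 11+10 = 21, matches → Accepted.
[9, 11]: 9+11 = 20, matches → Accepted.
[4, 2]: 4+2 = 6, doesn't qualify → Rejected.
[10, 11]: 10+11 = 21, matches → Accepted.

Accepted, Accepted, Rejected, Accepted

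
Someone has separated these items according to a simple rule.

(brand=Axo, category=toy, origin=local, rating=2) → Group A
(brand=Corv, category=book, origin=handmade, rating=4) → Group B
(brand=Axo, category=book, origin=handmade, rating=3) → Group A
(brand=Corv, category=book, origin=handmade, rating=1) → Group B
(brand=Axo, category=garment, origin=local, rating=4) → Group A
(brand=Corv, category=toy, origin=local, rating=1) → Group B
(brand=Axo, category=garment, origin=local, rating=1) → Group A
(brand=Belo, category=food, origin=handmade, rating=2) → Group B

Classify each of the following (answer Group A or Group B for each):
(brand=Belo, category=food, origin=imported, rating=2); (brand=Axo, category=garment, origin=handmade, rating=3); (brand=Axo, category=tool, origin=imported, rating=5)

A rule that fits every label: brand is Axo — true of each 'Group A' example, false of each 'Group B' one.
(brand=Belo, category=food, origin=imported, rating=2): brand is Belo — doesn't match, so Group B. (brand=Axo, category=garment, origin=handmade, rating=3): brand is Axo — matches, so Group A. (brand=Axo, category=tool, origin=imported, rating=5): brand is Axo — matches, so Group A.

Group B, Group A, Group A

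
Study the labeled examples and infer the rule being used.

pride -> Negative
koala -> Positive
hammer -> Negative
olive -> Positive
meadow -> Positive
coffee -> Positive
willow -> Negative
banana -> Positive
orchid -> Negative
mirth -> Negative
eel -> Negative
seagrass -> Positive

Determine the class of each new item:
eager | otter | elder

Rule: has ≥ 3 vowels. This holds for each 'Positive' example and fails for each 'Negative' one.
eager: 3 vowels — fits, so Positive.
otter: 2 vowels — doesn't qualify, so Negative.
elder: 2 vowels — doesn't qualify, so Negative.

Positive, Negative, Negative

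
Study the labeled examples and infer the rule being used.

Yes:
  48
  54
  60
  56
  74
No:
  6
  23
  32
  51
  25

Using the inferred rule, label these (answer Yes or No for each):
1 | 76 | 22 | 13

No, Yes, No, No

The rule appears to be: even AND at least 48.
1: 1 is odd, 1 < 48 — fails this test, so No.
76: 76 is even, 76 ≥ 48 — passes, so Yes.
22: 22 is even, 22 < 48 — fails this test, so No.
13: 13 is odd, 13 < 48 — fails this test, so No.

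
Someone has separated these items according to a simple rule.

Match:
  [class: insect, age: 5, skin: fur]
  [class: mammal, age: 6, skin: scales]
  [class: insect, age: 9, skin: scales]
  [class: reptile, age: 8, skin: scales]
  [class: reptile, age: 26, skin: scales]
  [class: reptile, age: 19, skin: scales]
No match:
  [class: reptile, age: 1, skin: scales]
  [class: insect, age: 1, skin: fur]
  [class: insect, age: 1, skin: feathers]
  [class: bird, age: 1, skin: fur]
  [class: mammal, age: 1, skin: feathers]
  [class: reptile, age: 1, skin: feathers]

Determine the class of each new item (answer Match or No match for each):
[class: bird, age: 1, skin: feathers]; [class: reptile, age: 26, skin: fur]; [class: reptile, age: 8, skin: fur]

All 'Match' examples share one property — age ≥ 5 — and every 'No match' example lacks it.
[class: bird, age: 1, skin: feathers]: age = 1 — fails this test, so No match. [class: reptile, age: 26, skin: fur]: age = 26 — qualifies, so Match. [class: reptile, age: 8, skin: fur]: age = 8 — qualifies, so Match.

No match, Match, Match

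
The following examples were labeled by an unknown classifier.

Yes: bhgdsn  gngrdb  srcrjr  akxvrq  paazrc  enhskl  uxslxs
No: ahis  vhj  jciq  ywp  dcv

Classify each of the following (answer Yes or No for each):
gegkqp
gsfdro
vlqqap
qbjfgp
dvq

The rule appears to be: length 6.
gegkqp → length 6 → Yes. gsfdro → length 6 → Yes. vlqqap → length 6 → Yes. qbjfgp → length 6 → Yes. dvq → length 3 → No.

Yes, Yes, Yes, Yes, No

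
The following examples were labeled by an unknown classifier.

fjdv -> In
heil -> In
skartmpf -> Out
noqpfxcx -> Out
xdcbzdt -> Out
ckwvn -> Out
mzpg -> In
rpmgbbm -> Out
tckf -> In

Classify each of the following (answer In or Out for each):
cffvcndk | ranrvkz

Out, Out

The rule appears to be: length 4.
cffvcndk: length 8, does not fit → Out.
ranrvkz: length 7, does not fit → Out.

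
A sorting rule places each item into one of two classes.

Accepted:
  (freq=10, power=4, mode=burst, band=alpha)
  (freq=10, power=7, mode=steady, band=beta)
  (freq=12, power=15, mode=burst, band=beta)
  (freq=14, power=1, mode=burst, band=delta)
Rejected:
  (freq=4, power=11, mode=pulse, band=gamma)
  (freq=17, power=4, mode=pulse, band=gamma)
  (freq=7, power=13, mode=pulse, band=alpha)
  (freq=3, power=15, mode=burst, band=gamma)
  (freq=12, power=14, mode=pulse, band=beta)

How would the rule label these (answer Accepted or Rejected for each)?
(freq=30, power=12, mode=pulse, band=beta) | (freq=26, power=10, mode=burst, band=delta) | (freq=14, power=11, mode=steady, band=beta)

Rejected, Accepted, Accepted

The classifier is using: mode is not pulse AND freq ≥ 4.
(freq=30, power=12, mode=pulse, band=beta) → mode is pulse, freq = 30 → Rejected. (freq=26, power=10, mode=burst, band=delta) → mode is burst, freq = 26 → Accepted. (freq=14, power=11, mode=steady, band=beta) → mode is steady, freq = 14 → Accepted.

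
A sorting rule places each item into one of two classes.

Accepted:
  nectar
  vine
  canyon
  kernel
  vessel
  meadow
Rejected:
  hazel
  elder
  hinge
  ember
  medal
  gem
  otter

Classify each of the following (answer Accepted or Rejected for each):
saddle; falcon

Accepted, Accepted

Looking at the examples, the only property every 'Accepted' case has and every 'Rejected' case lacks is: even length.
saddle — length 6, hence Accepted.
falcon — length 6, hence Accepted.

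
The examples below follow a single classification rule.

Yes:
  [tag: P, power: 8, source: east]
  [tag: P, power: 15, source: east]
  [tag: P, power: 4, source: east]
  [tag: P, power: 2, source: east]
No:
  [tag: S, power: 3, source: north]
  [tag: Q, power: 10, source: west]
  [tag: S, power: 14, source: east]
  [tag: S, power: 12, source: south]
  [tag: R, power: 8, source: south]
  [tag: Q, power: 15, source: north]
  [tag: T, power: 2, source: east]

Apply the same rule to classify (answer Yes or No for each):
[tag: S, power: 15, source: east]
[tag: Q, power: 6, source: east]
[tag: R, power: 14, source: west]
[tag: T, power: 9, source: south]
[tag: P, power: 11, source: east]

No, No, No, No, Yes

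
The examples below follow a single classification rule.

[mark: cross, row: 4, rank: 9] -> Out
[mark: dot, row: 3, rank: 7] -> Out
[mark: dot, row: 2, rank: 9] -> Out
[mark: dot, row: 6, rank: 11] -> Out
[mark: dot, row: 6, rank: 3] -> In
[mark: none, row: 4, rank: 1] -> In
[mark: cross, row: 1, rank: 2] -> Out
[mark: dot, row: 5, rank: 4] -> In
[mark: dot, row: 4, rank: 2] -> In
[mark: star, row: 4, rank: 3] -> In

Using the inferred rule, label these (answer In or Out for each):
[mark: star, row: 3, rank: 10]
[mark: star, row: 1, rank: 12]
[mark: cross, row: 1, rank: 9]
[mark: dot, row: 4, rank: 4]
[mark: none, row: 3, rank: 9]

Out, Out, Out, In, Out

The common property of the 'In' items is: row ≥ 2 AND rank ≤ 4. No 'Out' item has it.
[mark: star, row: 3, rank: 10]: row = 3, rank = 10, doesn't qualify → Out. [mark: star, row: 1, rank: 12]: row = 1, rank = 12, doesn't qualify → Out. [mark: cross, row: 1, rank: 9]: row = 1, rank = 9, doesn't qualify → Out. [mark: dot, row: 4, rank: 4]: row = 4, rank = 4, fits → In. [mark: none, row: 3, rank: 9]: row = 3, rank = 9, doesn't qualify → Out.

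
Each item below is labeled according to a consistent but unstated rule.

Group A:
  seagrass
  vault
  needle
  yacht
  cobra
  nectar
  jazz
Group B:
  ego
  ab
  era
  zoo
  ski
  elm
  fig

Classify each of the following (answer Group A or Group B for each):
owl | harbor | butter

Group B, Group A, Group A

One predicate separates the groups cleanly: length ≥ 4.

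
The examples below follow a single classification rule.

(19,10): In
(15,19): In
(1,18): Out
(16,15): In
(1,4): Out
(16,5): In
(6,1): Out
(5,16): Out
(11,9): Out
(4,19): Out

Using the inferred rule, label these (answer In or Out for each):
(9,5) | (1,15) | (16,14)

Out, Out, In

All 'In' examples share one property — first ≥ 15 — and every 'Out' example lacks it.
(9,5) — first 9, hence Out.
(1,15) — first 1, hence Out.
(16,14) — first 16, hence In.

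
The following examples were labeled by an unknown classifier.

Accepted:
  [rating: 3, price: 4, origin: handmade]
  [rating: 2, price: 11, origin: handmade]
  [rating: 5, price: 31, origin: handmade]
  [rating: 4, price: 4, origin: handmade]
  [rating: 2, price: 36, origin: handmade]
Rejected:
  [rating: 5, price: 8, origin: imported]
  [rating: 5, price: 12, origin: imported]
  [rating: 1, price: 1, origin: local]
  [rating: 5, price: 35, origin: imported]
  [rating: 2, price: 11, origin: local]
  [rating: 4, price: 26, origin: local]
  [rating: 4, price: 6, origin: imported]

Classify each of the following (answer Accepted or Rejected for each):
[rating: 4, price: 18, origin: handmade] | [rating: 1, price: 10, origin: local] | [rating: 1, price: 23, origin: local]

Looking at the examples, the only property every 'Accepted' case has and every 'Rejected' case lacks is: origin is handmade.

Accepted, Rejected, Rejected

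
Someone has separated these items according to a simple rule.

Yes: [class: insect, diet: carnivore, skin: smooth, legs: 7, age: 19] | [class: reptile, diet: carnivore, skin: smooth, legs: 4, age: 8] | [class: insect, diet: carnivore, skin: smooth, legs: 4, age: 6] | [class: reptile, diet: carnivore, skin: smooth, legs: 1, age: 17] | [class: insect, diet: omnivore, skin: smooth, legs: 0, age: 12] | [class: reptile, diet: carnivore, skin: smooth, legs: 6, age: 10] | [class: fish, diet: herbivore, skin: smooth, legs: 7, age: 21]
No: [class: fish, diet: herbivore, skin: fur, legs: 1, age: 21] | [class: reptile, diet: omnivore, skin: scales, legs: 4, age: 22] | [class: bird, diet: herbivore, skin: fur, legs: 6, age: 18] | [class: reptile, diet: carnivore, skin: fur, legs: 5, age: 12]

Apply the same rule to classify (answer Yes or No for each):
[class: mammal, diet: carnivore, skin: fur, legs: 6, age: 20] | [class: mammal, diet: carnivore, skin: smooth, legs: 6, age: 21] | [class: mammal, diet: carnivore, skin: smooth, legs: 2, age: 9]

The common property of the 'Yes' items is: skin is smooth. No 'No' item has it.
[class: mammal, diet: carnivore, skin: fur, legs: 6, age: 20]: No (skin is fur). [class: mammal, diet: carnivore, skin: smooth, legs: 6, age: 21]: Yes (skin is smooth). [class: mammal, diet: carnivore, skin: smooth, legs: 2, age: 9]: Yes (skin is smooth).

No, Yes, Yes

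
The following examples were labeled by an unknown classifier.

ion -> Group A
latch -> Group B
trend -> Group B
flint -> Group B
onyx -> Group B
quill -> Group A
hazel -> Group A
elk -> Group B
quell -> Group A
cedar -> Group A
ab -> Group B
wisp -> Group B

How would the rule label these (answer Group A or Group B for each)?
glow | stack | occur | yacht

Group B, Group B, Group A, Group B

Every 'Group A' example satisfies: has ≥ 2 vowels. None of the 'Group B' examples do.
glow → 1 vowel → Group B. stack → 1 vowel → Group B. occur → 2 vowels → Group A. yacht → 1 vowel → Group B.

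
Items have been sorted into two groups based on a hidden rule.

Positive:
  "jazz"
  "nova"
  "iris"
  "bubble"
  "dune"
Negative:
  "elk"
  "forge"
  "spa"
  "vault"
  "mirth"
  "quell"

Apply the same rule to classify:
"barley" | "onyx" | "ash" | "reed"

Positive, Positive, Negative, Positive

The simplest hypothesis consistent with all the labels is: even length.
"barley": Positive (length 6).
"onyx": Positive (length 4).
"ash": Negative (length 3).
"reed": Positive (length 4).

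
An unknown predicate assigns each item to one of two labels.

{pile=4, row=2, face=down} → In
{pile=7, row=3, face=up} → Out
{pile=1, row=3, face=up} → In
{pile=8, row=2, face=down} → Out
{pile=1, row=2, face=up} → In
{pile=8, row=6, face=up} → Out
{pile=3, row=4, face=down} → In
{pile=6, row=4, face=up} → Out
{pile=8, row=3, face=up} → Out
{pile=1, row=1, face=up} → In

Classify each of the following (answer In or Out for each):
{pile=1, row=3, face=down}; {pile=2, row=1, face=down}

In, In

The classifier is using: pile ≤ 4.
{pile=1, row=3, face=down}: In (pile = 1).
{pile=2, row=1, face=down}: In (pile = 2).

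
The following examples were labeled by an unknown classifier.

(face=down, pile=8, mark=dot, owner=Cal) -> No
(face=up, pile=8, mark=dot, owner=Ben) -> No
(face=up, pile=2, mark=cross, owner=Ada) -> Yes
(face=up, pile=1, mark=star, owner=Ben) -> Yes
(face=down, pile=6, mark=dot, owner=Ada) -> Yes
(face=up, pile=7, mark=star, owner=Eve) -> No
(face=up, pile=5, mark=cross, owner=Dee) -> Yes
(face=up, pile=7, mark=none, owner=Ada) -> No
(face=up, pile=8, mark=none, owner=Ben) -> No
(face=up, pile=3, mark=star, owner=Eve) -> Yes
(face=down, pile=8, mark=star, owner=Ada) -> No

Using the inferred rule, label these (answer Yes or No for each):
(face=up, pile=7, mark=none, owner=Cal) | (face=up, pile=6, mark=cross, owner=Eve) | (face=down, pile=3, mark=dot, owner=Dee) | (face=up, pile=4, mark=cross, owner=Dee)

Rule: pile ≤ 6. This holds for each 'Yes' example and fails for each 'No' one.
(face=up, pile=7, mark=none, owner=Cal): pile = 7, fails the rule → No.
(face=up, pile=6, mark=cross, owner=Eve): pile = 6, satisfies this → Yes.
(face=down, pile=3, mark=dot, owner=Dee): pile = 3, satisfies this → Yes.
(face=up, pile=4, mark=cross, owner=Dee): pile = 4, satisfies this → Yes.

No, Yes, Yes, Yes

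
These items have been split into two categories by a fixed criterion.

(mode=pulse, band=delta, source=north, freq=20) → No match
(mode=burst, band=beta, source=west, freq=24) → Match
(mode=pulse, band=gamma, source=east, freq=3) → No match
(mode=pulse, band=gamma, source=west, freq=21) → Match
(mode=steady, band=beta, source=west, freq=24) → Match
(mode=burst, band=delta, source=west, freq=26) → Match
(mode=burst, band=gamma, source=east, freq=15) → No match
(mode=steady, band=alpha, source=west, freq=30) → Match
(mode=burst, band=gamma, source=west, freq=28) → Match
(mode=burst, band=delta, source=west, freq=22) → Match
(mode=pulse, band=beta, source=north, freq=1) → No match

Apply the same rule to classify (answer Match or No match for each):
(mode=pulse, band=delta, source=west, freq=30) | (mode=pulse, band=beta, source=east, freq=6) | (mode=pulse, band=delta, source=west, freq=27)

Match, No match, Match

All 'Match' examples share one property — source is west — and every 'No match' example lacks it.
(mode=pulse, band=delta, source=west, freq=30): Match (source is west).
(mode=pulse, band=beta, source=east, freq=6): No match (source is east).
(mode=pulse, band=delta, source=west, freq=27): Match (source is west).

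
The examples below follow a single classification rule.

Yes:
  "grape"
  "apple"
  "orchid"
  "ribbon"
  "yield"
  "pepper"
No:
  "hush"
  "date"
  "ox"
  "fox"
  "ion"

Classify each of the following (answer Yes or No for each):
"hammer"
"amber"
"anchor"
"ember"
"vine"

Yes, Yes, Yes, Yes, No

The distinguishing property — length ≥ 5 — holds for all the 'Yes' cases and none of the 'No' cases.
"hammer" → length 6 → Yes. "amber" → length 5 → Yes. "anchor" → length 6 → Yes. "ember" → length 5 → Yes. "vine" → length 4 → No.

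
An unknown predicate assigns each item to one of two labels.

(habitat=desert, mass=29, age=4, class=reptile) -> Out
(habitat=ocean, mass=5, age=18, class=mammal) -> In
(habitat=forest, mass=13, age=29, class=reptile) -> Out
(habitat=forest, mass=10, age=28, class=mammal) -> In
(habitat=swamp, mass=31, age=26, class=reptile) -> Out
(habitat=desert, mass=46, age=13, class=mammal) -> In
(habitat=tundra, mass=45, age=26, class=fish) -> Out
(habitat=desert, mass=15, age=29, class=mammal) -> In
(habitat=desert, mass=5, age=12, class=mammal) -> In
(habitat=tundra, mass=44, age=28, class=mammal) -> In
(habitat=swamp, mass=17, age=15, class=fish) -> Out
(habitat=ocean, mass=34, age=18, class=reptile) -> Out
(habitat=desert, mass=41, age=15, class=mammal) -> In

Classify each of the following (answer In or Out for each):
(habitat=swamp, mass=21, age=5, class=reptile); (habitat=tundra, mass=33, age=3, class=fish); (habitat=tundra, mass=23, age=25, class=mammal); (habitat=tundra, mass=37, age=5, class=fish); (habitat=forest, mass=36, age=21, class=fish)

Out, Out, In, Out, Out

The common property of the 'In' items is: class is mammal. No 'Out' item has it.
(habitat=swamp, mass=21, age=5, class=reptile): class is reptile, does not pass → Out. (habitat=tundra, mass=33, age=3, class=fish): class is fish, does not pass → Out. (habitat=tundra, mass=23, age=25, class=mammal): class is mammal, passes → In. (habitat=tundra, mass=37, age=5, class=fish): class is fish, does not pass → Out. (habitat=forest, mass=36, age=21, class=fish): class is fish, does not pass → Out.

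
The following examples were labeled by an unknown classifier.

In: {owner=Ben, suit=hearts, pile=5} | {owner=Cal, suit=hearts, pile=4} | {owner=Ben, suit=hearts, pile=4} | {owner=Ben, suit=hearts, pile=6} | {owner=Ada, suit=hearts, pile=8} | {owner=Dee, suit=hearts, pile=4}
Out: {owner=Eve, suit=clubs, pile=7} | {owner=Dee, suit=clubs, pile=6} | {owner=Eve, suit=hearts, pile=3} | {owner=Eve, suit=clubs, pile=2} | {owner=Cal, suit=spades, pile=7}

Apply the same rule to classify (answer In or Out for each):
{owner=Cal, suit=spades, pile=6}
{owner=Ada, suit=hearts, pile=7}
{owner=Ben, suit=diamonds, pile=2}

Out, In, Out

The distinguishing property — suit is hearts AND pile ≥ 4 — holds for all the 'In' cases and none of the 'Out' cases.
{owner=Cal, suit=spades, pile=6} → suit is spades, pile = 6 → Out. {owner=Ada, suit=hearts, pile=7} → suit is hearts, pile = 7 → In. {owner=Ben, suit=diamonds, pile=2} → suit is diamonds, pile = 2 → Out.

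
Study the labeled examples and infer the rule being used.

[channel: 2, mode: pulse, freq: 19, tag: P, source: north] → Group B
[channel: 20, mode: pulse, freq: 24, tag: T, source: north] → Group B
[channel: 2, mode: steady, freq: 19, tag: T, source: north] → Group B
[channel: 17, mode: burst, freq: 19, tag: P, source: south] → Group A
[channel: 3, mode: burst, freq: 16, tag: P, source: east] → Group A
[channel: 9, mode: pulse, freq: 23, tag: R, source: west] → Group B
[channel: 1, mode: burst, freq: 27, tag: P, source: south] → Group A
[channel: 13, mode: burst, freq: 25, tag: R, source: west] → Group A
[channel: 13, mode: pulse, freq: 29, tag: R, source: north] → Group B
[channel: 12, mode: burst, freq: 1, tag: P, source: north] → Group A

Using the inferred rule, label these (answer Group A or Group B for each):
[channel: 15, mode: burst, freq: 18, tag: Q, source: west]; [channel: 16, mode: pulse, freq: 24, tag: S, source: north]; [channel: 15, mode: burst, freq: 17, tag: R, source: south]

Group A, Group B, Group A

The classifier is using: mode is burst.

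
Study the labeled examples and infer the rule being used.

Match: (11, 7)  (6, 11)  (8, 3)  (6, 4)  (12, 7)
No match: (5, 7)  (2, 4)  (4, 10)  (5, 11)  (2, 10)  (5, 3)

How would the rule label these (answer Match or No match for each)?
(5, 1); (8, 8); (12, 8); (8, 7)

No match, Match, Match, Match

The common property of the 'Match' items is: first ≥ 6. No 'No match' item has it.
No match: (5, 1), since first 5.
Match: (8, 8), since first 8.
Match: (12, 8), since first 12.
Match: (8, 7), since first 8.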